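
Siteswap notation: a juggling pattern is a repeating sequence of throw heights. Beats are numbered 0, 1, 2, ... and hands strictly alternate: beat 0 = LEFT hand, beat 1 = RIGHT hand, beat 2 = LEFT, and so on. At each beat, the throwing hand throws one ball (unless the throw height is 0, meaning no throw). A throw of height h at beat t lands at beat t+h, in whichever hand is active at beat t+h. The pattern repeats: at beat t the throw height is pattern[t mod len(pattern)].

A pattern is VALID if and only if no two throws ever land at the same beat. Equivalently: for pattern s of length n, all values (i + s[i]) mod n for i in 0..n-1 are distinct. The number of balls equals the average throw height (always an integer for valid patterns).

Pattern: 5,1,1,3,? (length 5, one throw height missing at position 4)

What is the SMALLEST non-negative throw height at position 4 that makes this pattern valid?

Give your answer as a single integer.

Answer: 0

Derivation:
i=0: (0 + 5) mod 5 = 0
i=1: (1 + 1) mod 5 = 2
i=2: (2 + 1) mod 5 = 3
i=3: (3 + 3) mod 5 = 1
i=4: s[i]=? (unknown)
Known residues: [0, 1, 2, 3]; need a permutation of 0..4, so missing residue r = 4
Need (4 + s) mod 5 = 4; smallest s = (4 - 4) mod 5 = 0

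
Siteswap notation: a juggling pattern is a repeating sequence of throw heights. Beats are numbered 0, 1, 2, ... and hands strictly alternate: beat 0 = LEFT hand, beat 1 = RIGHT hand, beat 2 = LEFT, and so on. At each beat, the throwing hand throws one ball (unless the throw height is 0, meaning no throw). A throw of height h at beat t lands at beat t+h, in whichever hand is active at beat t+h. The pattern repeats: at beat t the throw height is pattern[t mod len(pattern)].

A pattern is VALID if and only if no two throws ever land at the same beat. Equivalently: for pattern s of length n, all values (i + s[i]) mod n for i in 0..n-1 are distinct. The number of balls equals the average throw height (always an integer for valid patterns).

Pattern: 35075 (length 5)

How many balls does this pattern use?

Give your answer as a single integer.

Pattern = [3, 5, 0, 7, 5], length n = 5
  position 0: throw height = 3, running sum = 3
  position 1: throw height = 5, running sum = 8
  position 2: throw height = 0, running sum = 8
  position 3: throw height = 7, running sum = 15
  position 4: throw height = 5, running sum = 20
Total sum = 20; balls = sum / n = 20 / 5 = 4

Answer: 4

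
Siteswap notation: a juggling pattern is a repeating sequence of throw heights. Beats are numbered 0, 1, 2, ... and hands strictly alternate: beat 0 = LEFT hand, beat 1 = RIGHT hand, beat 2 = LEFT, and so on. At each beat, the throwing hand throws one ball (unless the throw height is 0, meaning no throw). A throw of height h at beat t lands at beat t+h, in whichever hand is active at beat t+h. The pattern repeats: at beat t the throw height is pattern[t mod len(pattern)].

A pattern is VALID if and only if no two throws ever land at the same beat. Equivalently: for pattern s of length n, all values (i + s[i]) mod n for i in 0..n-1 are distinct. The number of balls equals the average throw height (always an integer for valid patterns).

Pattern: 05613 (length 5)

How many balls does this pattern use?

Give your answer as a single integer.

Answer: 3

Derivation:
Pattern = [0, 5, 6, 1, 3], length n = 5
  position 0: throw height = 0, running sum = 0
  position 1: throw height = 5, running sum = 5
  position 2: throw height = 6, running sum = 11
  position 3: throw height = 1, running sum = 12
  position 4: throw height = 3, running sum = 15
Total sum = 15; balls = sum / n = 15 / 5 = 3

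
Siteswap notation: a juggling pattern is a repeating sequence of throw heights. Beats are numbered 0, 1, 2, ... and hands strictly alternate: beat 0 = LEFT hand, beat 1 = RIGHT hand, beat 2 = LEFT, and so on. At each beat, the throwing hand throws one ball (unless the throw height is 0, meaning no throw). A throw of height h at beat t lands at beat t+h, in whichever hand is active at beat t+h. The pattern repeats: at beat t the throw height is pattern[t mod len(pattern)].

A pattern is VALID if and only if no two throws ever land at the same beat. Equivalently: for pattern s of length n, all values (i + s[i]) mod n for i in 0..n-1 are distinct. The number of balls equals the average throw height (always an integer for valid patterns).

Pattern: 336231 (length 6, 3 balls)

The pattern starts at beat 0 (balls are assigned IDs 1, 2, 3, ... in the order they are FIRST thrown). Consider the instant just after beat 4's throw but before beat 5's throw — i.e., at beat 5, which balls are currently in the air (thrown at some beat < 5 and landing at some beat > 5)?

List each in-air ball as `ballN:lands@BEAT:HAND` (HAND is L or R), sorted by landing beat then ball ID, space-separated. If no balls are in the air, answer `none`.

Answer: ball2:lands@7:R ball3:lands@8:L

Derivation:
Beat 0 (L): throw ball1 h=3 -> lands@3:R; in-air after throw: [b1@3:R]
Beat 1 (R): throw ball2 h=3 -> lands@4:L; in-air after throw: [b1@3:R b2@4:L]
Beat 2 (L): throw ball3 h=6 -> lands@8:L; in-air after throw: [b1@3:R b2@4:L b3@8:L]
Beat 3 (R): throw ball1 h=2 -> lands@5:R; in-air after throw: [b2@4:L b1@5:R b3@8:L]
Beat 4 (L): throw ball2 h=3 -> lands@7:R; in-air after throw: [b1@5:R b2@7:R b3@8:L]
Beat 5 (R): throw ball1 h=1 -> lands@6:L; in-air after throw: [b1@6:L b2@7:R b3@8:L]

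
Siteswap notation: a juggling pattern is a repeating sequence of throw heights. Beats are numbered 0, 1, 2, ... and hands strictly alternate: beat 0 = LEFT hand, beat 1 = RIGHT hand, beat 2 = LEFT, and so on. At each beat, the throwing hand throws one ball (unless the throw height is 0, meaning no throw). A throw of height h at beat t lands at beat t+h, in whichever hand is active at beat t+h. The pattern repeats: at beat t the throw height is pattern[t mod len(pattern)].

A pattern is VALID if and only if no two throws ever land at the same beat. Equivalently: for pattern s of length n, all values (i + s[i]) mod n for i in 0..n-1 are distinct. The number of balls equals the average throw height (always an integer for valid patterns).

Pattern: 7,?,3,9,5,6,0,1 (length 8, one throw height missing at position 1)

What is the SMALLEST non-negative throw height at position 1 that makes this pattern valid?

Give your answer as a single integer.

i=0: (0 + 7) mod 8 = 7
i=1: s[i]=? (unknown)
i=2: (2 + 3) mod 8 = 5
i=3: (3 + 9) mod 8 = 4
i=4: (4 + 5) mod 8 = 1
i=5: (5 + 6) mod 8 = 3
i=6: (6 + 0) mod 8 = 6
i=7: (7 + 1) mod 8 = 0
Known residues: [0, 1, 3, 4, 5, 6, 7]; need a permutation of 0..7, so missing residue r = 2
Need (1 + s) mod 8 = 2; smallest s = (2 - 1) mod 8 = 1

Answer: 1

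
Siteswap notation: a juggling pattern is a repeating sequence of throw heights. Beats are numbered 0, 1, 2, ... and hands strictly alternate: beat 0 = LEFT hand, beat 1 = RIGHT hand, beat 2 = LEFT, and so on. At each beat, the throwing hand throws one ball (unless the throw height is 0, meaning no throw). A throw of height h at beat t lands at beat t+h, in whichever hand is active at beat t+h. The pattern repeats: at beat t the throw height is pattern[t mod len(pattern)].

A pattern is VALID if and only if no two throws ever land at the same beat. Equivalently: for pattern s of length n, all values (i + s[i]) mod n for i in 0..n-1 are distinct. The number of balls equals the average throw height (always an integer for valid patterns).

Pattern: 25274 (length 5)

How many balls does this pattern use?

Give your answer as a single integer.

Answer: 4

Derivation:
Pattern = [2, 5, 2, 7, 4], length n = 5
  position 0: throw height = 2, running sum = 2
  position 1: throw height = 5, running sum = 7
  position 2: throw height = 2, running sum = 9
  position 3: throw height = 7, running sum = 16
  position 4: throw height = 4, running sum = 20
Total sum = 20; balls = sum / n = 20 / 5 = 4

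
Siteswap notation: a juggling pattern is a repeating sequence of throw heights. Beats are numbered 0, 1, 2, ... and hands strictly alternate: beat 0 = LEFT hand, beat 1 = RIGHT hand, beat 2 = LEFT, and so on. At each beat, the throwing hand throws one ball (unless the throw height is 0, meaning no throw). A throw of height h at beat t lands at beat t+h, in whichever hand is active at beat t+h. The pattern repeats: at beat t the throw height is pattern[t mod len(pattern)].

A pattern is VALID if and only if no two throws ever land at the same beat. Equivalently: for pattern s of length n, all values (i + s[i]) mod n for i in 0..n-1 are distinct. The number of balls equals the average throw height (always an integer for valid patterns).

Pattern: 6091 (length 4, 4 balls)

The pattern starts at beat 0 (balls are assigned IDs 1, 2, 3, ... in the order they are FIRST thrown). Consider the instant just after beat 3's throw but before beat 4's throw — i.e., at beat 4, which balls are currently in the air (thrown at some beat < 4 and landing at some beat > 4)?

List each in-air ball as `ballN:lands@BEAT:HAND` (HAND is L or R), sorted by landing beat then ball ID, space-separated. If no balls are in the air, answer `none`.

Beat 0 (L): throw ball1 h=6 -> lands@6:L; in-air after throw: [b1@6:L]
Beat 2 (L): throw ball2 h=9 -> lands@11:R; in-air after throw: [b1@6:L b2@11:R]
Beat 3 (R): throw ball3 h=1 -> lands@4:L; in-air after throw: [b3@4:L b1@6:L b2@11:R]
Beat 4 (L): throw ball3 h=6 -> lands@10:L; in-air after throw: [b1@6:L b3@10:L b2@11:R]

Answer: ball1:lands@6:L ball2:lands@11:R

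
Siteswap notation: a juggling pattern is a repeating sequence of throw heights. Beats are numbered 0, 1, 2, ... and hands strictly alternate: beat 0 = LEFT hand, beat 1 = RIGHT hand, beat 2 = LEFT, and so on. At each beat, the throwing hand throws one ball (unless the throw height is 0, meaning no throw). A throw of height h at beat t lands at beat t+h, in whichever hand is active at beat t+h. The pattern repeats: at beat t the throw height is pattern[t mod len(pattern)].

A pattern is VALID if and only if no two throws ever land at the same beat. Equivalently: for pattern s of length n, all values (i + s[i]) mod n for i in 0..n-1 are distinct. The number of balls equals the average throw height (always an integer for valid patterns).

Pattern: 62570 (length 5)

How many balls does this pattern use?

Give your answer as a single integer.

Pattern = [6, 2, 5, 7, 0], length n = 5
  position 0: throw height = 6, running sum = 6
  position 1: throw height = 2, running sum = 8
  position 2: throw height = 5, running sum = 13
  position 3: throw height = 7, running sum = 20
  position 4: throw height = 0, running sum = 20
Total sum = 20; balls = sum / n = 20 / 5 = 4

Answer: 4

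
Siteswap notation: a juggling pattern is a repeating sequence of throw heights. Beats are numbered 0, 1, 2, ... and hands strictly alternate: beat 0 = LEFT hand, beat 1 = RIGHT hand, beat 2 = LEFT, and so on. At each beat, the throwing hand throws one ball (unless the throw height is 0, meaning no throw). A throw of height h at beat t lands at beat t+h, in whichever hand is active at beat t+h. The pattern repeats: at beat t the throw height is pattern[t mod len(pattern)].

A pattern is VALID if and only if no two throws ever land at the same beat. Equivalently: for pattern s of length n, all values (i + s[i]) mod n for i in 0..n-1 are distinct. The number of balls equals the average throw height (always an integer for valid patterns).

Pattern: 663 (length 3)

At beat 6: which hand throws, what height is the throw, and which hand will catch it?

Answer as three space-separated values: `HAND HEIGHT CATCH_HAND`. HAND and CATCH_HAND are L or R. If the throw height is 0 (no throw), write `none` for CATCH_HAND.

Answer: L 6 L

Derivation:
Beat 6: 6 mod 2 = 0, so hand = L
Throw height = pattern[6 mod 3] = pattern[0] = 6
Lands at beat 6+6=12, 12 mod 2 = 0, so catch hand = L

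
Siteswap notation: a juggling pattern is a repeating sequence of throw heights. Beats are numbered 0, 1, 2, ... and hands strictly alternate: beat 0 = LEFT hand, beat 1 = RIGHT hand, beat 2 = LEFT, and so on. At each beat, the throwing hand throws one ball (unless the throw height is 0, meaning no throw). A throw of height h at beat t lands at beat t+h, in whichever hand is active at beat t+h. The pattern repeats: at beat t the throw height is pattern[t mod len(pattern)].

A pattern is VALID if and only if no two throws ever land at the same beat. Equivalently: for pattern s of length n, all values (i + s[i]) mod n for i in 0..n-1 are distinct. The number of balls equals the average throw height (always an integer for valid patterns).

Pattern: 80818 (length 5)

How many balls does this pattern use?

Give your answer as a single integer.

Answer: 5

Derivation:
Pattern = [8, 0, 8, 1, 8], length n = 5
  position 0: throw height = 8, running sum = 8
  position 1: throw height = 0, running sum = 8
  position 2: throw height = 8, running sum = 16
  position 3: throw height = 1, running sum = 17
  position 4: throw height = 8, running sum = 25
Total sum = 25; balls = sum / n = 25 / 5 = 5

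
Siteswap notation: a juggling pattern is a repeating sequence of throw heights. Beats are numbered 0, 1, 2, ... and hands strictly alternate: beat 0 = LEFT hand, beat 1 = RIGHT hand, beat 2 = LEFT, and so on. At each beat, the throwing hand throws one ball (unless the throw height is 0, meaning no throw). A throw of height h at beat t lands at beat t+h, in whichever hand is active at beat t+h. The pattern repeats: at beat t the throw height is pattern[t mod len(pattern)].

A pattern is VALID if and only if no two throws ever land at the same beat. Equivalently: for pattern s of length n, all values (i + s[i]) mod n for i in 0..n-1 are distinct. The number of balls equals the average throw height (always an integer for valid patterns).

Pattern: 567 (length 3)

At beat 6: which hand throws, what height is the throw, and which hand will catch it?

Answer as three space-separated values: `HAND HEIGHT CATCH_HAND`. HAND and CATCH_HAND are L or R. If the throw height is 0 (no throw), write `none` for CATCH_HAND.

Answer: L 5 R

Derivation:
Beat 6: 6 mod 2 = 0, so hand = L
Throw height = pattern[6 mod 3] = pattern[0] = 5
Lands at beat 6+5=11, 11 mod 2 = 1, so catch hand = R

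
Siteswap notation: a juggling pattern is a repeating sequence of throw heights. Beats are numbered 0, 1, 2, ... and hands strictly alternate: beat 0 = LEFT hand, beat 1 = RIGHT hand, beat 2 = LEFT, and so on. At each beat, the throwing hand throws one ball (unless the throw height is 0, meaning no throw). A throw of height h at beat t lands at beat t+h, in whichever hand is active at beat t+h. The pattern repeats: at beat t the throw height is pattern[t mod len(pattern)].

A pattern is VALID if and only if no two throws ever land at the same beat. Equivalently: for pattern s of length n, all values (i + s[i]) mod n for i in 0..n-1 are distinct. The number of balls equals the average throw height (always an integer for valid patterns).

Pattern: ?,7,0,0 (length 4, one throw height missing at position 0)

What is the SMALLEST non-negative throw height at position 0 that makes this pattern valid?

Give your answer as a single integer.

Answer: 1

Derivation:
i=0: s[i]=? (unknown)
i=1: (1 + 7) mod 4 = 0
i=2: (2 + 0) mod 4 = 2
i=3: (3 + 0) mod 4 = 3
Known residues: [0, 2, 3]; need a permutation of 0..3, so missing residue r = 1
Need (0 + s) mod 4 = 1; smallest s = (1 - 0) mod 4 = 1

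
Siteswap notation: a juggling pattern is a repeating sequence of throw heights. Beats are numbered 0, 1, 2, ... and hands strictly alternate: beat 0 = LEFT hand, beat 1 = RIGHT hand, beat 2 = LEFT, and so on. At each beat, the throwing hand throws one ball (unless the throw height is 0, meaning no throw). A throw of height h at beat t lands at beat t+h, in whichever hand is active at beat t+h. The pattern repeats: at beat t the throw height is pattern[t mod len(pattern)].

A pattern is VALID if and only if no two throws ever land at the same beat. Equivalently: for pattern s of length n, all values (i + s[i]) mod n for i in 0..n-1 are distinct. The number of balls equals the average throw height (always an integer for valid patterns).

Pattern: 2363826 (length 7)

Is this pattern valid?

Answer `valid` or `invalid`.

i=0: (i + s[i]) mod n = (0 + 2) mod 7 = 2
i=1: (i + s[i]) mod n = (1 + 3) mod 7 = 4
i=2: (i + s[i]) mod n = (2 + 6) mod 7 = 1
i=3: (i + s[i]) mod n = (3 + 3) mod 7 = 6
i=4: (i + s[i]) mod n = (4 + 8) mod 7 = 5
i=5: (i + s[i]) mod n = (5 + 2) mod 7 = 0
i=6: (i + s[i]) mod n = (6 + 6) mod 7 = 5
Residues: [2, 4, 1, 6, 5, 0, 5], distinct: False

Answer: invalid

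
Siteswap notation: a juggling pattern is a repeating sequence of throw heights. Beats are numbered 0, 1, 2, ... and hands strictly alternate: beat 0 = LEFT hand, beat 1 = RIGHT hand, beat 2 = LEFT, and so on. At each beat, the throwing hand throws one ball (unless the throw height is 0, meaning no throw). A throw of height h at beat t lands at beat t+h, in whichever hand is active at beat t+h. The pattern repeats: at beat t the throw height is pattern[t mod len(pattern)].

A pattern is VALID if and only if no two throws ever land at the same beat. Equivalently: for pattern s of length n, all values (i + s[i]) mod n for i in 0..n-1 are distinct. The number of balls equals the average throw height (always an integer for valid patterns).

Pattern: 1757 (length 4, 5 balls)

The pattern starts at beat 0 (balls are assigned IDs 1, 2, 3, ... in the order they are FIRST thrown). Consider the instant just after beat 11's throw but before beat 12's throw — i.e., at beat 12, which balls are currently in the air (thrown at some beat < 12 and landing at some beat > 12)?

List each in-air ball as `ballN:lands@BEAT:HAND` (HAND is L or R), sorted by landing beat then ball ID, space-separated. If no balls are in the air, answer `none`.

Beat 0 (L): throw ball1 h=1 -> lands@1:R; in-air after throw: [b1@1:R]
Beat 1 (R): throw ball1 h=7 -> lands@8:L; in-air after throw: [b1@8:L]
Beat 2 (L): throw ball2 h=5 -> lands@7:R; in-air after throw: [b2@7:R b1@8:L]
Beat 3 (R): throw ball3 h=7 -> lands@10:L; in-air after throw: [b2@7:R b1@8:L b3@10:L]
Beat 4 (L): throw ball4 h=1 -> lands@5:R; in-air after throw: [b4@5:R b2@7:R b1@8:L b3@10:L]
Beat 5 (R): throw ball4 h=7 -> lands@12:L; in-air after throw: [b2@7:R b1@8:L b3@10:L b4@12:L]
Beat 6 (L): throw ball5 h=5 -> lands@11:R; in-air after throw: [b2@7:R b1@8:L b3@10:L b5@11:R b4@12:L]
Beat 7 (R): throw ball2 h=7 -> lands@14:L; in-air after throw: [b1@8:L b3@10:L b5@11:R b4@12:L b2@14:L]
Beat 8 (L): throw ball1 h=1 -> lands@9:R; in-air after throw: [b1@9:R b3@10:L b5@11:R b4@12:L b2@14:L]
Beat 9 (R): throw ball1 h=7 -> lands@16:L; in-air after throw: [b3@10:L b5@11:R b4@12:L b2@14:L b1@16:L]
Beat 10 (L): throw ball3 h=5 -> lands@15:R; in-air after throw: [b5@11:R b4@12:L b2@14:L b3@15:R b1@16:L]
Beat 11 (R): throw ball5 h=7 -> lands@18:L; in-air after throw: [b4@12:L b2@14:L b3@15:R b1@16:L b5@18:L]
Beat 12 (L): throw ball4 h=1 -> lands@13:R; in-air after throw: [b4@13:R b2@14:L b3@15:R b1@16:L b5@18:L]

Answer: ball2:lands@14:L ball3:lands@15:R ball1:lands@16:L ball5:lands@18:L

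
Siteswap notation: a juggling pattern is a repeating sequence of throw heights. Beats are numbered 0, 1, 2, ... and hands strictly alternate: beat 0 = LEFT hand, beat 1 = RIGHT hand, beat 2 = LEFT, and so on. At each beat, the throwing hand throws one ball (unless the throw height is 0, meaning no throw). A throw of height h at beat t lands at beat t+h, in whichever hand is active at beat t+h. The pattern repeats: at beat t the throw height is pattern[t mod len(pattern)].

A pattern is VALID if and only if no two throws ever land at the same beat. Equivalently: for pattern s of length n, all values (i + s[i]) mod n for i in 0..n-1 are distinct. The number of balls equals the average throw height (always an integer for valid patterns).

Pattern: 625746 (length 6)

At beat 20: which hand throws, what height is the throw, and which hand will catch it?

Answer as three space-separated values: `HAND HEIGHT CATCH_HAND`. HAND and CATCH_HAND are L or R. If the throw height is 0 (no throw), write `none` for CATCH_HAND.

Beat 20: 20 mod 2 = 0, so hand = L
Throw height = pattern[20 mod 6] = pattern[2] = 5
Lands at beat 20+5=25, 25 mod 2 = 1, so catch hand = R

Answer: L 5 R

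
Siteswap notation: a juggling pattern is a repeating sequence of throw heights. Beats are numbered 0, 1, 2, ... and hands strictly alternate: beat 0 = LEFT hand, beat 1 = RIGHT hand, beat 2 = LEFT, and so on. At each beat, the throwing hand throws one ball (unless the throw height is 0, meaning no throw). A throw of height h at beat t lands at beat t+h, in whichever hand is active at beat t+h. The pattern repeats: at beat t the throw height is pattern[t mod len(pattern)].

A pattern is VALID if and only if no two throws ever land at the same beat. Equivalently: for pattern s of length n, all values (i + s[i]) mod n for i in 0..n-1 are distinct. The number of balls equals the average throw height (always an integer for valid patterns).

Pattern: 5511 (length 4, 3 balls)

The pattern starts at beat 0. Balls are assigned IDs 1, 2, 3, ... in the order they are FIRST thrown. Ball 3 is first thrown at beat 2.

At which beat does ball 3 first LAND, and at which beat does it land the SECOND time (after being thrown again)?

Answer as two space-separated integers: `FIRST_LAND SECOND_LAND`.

Beat 0 (L): throw ball1 h=5 -> lands@5:R; in-air after throw: [b1@5:R]
Beat 1 (R): throw ball2 h=5 -> lands@6:L; in-air after throw: [b1@5:R b2@6:L]
Beat 2 (L): throw ball3 h=1 -> lands@3:R; in-air after throw: [b3@3:R b1@5:R b2@6:L]
Beat 3 (R): throw ball3 h=1 -> lands@4:L; in-air after throw: [b3@4:L b1@5:R b2@6:L]
Beat 4 (L): throw ball3 h=5 -> lands@9:R; in-air after throw: [b1@5:R b2@6:L b3@9:R]
Ball 3: thrown@2 h=1 -> first land @3; rethrown@3 h=1 -> second land @4

Answer: 3 4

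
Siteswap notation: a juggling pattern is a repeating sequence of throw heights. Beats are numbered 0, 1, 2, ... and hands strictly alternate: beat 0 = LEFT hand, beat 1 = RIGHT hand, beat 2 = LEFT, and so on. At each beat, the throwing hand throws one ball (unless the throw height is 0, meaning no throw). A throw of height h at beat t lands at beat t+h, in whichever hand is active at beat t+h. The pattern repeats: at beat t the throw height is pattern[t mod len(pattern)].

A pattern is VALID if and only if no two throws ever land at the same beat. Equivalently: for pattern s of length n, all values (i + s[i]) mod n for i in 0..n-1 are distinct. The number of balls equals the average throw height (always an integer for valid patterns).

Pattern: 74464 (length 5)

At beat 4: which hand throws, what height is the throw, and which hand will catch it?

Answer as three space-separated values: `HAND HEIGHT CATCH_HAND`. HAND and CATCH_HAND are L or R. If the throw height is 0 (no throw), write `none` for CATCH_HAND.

Beat 4: 4 mod 2 = 0, so hand = L
Throw height = pattern[4 mod 5] = pattern[4] = 4
Lands at beat 4+4=8, 8 mod 2 = 0, so catch hand = L

Answer: L 4 L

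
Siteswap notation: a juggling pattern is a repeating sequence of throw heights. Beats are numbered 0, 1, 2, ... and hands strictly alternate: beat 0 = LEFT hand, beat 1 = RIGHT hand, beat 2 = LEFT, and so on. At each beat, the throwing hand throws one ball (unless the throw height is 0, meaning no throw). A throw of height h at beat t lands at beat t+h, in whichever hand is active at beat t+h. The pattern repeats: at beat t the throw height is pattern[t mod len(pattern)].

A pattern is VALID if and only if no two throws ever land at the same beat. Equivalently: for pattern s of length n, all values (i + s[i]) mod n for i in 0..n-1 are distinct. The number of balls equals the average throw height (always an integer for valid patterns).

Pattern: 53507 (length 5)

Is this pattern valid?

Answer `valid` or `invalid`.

i=0: (i + s[i]) mod n = (0 + 5) mod 5 = 0
i=1: (i + s[i]) mod n = (1 + 3) mod 5 = 4
i=2: (i + s[i]) mod n = (2 + 5) mod 5 = 2
i=3: (i + s[i]) mod n = (3 + 0) mod 5 = 3
i=4: (i + s[i]) mod n = (4 + 7) mod 5 = 1
Residues: [0, 4, 2, 3, 1], distinct: True

Answer: valid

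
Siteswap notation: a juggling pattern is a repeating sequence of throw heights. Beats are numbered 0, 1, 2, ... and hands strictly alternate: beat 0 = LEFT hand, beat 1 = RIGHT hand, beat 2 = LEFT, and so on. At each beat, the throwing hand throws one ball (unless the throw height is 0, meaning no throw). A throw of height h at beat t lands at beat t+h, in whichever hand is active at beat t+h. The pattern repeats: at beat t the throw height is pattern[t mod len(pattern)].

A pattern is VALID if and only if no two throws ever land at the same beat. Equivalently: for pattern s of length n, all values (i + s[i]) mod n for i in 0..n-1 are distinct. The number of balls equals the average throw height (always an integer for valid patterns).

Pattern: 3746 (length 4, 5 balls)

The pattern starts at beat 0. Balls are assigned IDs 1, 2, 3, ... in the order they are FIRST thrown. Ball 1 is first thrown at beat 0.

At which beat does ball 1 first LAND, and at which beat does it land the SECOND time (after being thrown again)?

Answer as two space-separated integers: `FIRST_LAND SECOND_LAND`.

Beat 0 (L): throw ball1 h=3 -> lands@3:R; in-air after throw: [b1@3:R]
Beat 1 (R): throw ball2 h=7 -> lands@8:L; in-air after throw: [b1@3:R b2@8:L]
Beat 2 (L): throw ball3 h=4 -> lands@6:L; in-air after throw: [b1@3:R b3@6:L b2@8:L]
Beat 3 (R): throw ball1 h=6 -> lands@9:R; in-air after throw: [b3@6:L b2@8:L b1@9:R]
Beat 4 (L): throw ball4 h=3 -> lands@7:R; in-air after throw: [b3@6:L b4@7:R b2@8:L b1@9:R]
Beat 5 (R): throw ball5 h=7 -> lands@12:L; in-air after throw: [b3@6:L b4@7:R b2@8:L b1@9:R b5@12:L]
Beat 6 (L): throw ball3 h=4 -> lands@10:L; in-air after throw: [b4@7:R b2@8:L b1@9:R b3@10:L b5@12:L]
Beat 7 (R): throw ball4 h=6 -> lands@13:R; in-air after throw: [b2@8:L b1@9:R b3@10:L b5@12:L b4@13:R]
Beat 8 (L): throw ball2 h=3 -> lands@11:R; in-air after throw: [b1@9:R b3@10:L b2@11:R b5@12:L b4@13:R]
Beat 9 (R): throw ball1 h=7 -> lands@16:L; in-air after throw: [b3@10:L b2@11:R b5@12:L b4@13:R b1@16:L]
Ball 1: thrown@0 h=3 -> first land @3; rethrown@3 h=6 -> second land @9

Answer: 3 9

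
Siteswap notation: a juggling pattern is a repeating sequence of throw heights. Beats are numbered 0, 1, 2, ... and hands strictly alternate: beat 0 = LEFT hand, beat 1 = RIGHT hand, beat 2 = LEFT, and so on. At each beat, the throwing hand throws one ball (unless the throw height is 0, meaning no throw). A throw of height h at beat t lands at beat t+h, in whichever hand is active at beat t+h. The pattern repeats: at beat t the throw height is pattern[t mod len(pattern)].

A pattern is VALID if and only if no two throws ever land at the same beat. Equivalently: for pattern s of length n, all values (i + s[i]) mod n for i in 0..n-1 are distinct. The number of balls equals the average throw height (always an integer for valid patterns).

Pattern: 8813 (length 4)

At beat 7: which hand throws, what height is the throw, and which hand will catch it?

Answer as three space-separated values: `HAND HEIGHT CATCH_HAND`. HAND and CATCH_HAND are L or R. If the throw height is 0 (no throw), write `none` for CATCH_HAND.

Answer: R 3 L

Derivation:
Beat 7: 7 mod 2 = 1, so hand = R
Throw height = pattern[7 mod 4] = pattern[3] = 3
Lands at beat 7+3=10, 10 mod 2 = 0, so catch hand = L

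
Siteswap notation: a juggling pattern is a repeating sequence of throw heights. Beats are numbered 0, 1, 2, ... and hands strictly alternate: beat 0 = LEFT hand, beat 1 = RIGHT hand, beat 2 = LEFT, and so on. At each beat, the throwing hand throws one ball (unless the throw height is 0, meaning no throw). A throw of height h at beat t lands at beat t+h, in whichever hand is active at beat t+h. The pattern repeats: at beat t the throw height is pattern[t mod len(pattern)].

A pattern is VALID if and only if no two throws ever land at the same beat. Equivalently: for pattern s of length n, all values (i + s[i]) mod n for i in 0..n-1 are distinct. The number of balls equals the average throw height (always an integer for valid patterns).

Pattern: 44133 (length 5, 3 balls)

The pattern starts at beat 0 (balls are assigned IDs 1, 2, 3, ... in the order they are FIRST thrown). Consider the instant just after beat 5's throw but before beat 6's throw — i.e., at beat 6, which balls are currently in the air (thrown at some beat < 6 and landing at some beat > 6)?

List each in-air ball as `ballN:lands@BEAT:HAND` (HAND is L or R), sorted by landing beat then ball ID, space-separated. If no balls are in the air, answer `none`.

Answer: ball1:lands@7:R ball2:lands@9:R

Derivation:
Beat 0 (L): throw ball1 h=4 -> lands@4:L; in-air after throw: [b1@4:L]
Beat 1 (R): throw ball2 h=4 -> lands@5:R; in-air after throw: [b1@4:L b2@5:R]
Beat 2 (L): throw ball3 h=1 -> lands@3:R; in-air after throw: [b3@3:R b1@4:L b2@5:R]
Beat 3 (R): throw ball3 h=3 -> lands@6:L; in-air after throw: [b1@4:L b2@5:R b3@6:L]
Beat 4 (L): throw ball1 h=3 -> lands@7:R; in-air after throw: [b2@5:R b3@6:L b1@7:R]
Beat 5 (R): throw ball2 h=4 -> lands@9:R; in-air after throw: [b3@6:L b1@7:R b2@9:R]
Beat 6 (L): throw ball3 h=4 -> lands@10:L; in-air after throw: [b1@7:R b2@9:R b3@10:L]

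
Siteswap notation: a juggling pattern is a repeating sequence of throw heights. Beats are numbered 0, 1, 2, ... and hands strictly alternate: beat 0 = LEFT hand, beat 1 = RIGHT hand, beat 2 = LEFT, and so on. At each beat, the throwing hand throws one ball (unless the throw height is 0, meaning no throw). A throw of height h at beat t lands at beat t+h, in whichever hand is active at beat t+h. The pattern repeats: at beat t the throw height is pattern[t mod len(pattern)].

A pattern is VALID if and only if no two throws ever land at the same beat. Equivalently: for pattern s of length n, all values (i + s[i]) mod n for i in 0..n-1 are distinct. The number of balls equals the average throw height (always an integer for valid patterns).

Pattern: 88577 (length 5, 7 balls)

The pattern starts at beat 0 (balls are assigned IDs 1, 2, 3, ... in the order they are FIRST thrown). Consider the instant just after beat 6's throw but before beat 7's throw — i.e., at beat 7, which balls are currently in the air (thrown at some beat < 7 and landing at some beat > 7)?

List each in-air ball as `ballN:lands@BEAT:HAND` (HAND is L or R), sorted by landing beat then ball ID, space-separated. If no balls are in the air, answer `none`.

Beat 0 (L): throw ball1 h=8 -> lands@8:L; in-air after throw: [b1@8:L]
Beat 1 (R): throw ball2 h=8 -> lands@9:R; in-air after throw: [b1@8:L b2@9:R]
Beat 2 (L): throw ball3 h=5 -> lands@7:R; in-air after throw: [b3@7:R b1@8:L b2@9:R]
Beat 3 (R): throw ball4 h=7 -> lands@10:L; in-air after throw: [b3@7:R b1@8:L b2@9:R b4@10:L]
Beat 4 (L): throw ball5 h=7 -> lands@11:R; in-air after throw: [b3@7:R b1@8:L b2@9:R b4@10:L b5@11:R]
Beat 5 (R): throw ball6 h=8 -> lands@13:R; in-air after throw: [b3@7:R b1@8:L b2@9:R b4@10:L b5@11:R b6@13:R]
Beat 6 (L): throw ball7 h=8 -> lands@14:L; in-air after throw: [b3@7:R b1@8:L b2@9:R b4@10:L b5@11:R b6@13:R b7@14:L]
Beat 7 (R): throw ball3 h=5 -> lands@12:L; in-air after throw: [b1@8:L b2@9:R b4@10:L b5@11:R b3@12:L b6@13:R b7@14:L]

Answer: ball1:lands@8:L ball2:lands@9:R ball4:lands@10:L ball5:lands@11:R ball6:lands@13:R ball7:lands@14:L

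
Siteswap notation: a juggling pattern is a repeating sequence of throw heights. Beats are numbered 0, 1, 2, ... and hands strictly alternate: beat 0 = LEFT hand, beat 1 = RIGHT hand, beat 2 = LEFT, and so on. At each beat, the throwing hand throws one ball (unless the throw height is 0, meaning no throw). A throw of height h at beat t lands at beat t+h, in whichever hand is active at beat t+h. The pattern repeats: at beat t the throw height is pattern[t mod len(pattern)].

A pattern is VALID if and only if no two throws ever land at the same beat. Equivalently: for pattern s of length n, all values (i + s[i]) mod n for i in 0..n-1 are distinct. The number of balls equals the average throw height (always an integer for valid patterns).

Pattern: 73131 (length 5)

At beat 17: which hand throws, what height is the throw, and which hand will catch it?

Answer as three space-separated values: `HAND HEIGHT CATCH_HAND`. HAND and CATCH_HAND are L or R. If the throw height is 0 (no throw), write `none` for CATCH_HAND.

Beat 17: 17 mod 2 = 1, so hand = R
Throw height = pattern[17 mod 5] = pattern[2] = 1
Lands at beat 17+1=18, 18 mod 2 = 0, so catch hand = L

Answer: R 1 L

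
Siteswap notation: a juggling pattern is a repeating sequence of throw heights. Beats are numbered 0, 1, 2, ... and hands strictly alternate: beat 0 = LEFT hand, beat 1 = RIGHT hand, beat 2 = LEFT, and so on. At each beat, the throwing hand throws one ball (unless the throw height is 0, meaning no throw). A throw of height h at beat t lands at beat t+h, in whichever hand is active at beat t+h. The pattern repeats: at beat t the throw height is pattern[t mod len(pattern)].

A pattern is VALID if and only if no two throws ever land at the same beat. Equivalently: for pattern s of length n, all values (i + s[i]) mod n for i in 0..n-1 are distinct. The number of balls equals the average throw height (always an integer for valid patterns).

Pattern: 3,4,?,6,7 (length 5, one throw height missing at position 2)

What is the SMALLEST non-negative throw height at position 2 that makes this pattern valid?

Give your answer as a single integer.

i=0: (0 + 3) mod 5 = 3
i=1: (1 + 4) mod 5 = 0
i=2: s[i]=? (unknown)
i=3: (3 + 6) mod 5 = 4
i=4: (4 + 7) mod 5 = 1
Known residues: [0, 1, 3, 4]; need a permutation of 0..4, so missing residue r = 2
Need (2 + s) mod 5 = 2; smallest s = (2 - 2) mod 5 = 0

Answer: 0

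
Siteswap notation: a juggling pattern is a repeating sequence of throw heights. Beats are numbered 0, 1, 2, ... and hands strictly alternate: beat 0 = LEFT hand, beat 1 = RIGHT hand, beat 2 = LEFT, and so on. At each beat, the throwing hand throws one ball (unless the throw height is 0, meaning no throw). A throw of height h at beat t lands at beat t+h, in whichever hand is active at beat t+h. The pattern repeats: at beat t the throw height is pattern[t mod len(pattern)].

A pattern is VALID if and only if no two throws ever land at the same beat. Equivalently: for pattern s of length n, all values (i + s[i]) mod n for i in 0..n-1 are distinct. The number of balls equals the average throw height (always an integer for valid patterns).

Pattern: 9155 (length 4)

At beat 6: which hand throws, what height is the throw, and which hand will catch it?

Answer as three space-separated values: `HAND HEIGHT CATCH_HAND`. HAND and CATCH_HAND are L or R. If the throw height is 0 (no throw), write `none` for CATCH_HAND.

Beat 6: 6 mod 2 = 0, so hand = L
Throw height = pattern[6 mod 4] = pattern[2] = 5
Lands at beat 6+5=11, 11 mod 2 = 1, so catch hand = R

Answer: L 5 R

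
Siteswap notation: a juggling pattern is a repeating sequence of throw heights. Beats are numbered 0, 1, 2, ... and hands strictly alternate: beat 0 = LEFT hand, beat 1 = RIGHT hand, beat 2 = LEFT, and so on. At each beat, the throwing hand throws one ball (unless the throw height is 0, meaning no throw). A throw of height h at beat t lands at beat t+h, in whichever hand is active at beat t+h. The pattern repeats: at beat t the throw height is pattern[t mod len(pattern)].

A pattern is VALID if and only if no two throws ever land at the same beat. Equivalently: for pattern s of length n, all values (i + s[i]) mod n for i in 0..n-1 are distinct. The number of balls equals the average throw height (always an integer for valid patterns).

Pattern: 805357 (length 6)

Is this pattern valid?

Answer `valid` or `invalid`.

Answer: invalid

Derivation:
i=0: (i + s[i]) mod n = (0 + 8) mod 6 = 2
i=1: (i + s[i]) mod n = (1 + 0) mod 6 = 1
i=2: (i + s[i]) mod n = (2 + 5) mod 6 = 1
i=3: (i + s[i]) mod n = (3 + 3) mod 6 = 0
i=4: (i + s[i]) mod n = (4 + 5) mod 6 = 3
i=5: (i + s[i]) mod n = (5 + 7) mod 6 = 0
Residues: [2, 1, 1, 0, 3, 0], distinct: False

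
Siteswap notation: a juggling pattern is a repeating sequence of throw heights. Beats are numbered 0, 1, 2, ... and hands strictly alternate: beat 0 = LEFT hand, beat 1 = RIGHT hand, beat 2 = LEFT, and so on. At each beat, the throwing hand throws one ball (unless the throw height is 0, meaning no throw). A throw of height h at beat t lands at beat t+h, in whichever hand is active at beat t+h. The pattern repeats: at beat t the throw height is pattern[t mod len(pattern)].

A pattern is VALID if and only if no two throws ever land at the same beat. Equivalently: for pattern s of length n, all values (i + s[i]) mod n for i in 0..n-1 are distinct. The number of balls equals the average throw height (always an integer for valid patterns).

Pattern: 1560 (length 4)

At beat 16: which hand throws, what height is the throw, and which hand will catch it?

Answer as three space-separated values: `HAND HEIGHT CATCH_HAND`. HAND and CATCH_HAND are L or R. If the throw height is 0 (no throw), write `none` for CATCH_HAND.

Answer: L 1 R

Derivation:
Beat 16: 16 mod 2 = 0, so hand = L
Throw height = pattern[16 mod 4] = pattern[0] = 1
Lands at beat 16+1=17, 17 mod 2 = 1, so catch hand = R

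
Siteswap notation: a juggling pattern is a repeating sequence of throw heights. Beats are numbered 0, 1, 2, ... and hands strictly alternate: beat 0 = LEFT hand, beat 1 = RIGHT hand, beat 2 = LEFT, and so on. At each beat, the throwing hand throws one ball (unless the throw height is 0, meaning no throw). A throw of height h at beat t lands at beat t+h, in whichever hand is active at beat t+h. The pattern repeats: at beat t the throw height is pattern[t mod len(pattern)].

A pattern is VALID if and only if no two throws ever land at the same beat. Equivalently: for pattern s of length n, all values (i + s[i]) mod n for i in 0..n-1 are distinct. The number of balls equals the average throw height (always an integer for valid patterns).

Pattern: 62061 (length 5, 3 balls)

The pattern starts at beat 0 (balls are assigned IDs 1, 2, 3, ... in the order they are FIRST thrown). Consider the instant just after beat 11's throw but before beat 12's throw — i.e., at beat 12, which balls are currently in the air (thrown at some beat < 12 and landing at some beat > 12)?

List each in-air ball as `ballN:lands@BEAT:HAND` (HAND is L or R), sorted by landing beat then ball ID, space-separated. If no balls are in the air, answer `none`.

Answer: ball3:lands@13:R ball1:lands@14:L ball2:lands@16:L

Derivation:
Beat 0 (L): throw ball1 h=6 -> lands@6:L; in-air after throw: [b1@6:L]
Beat 1 (R): throw ball2 h=2 -> lands@3:R; in-air after throw: [b2@3:R b1@6:L]
Beat 3 (R): throw ball2 h=6 -> lands@9:R; in-air after throw: [b1@6:L b2@9:R]
Beat 4 (L): throw ball3 h=1 -> lands@5:R; in-air after throw: [b3@5:R b1@6:L b2@9:R]
Beat 5 (R): throw ball3 h=6 -> lands@11:R; in-air after throw: [b1@6:L b2@9:R b3@11:R]
Beat 6 (L): throw ball1 h=2 -> lands@8:L; in-air after throw: [b1@8:L b2@9:R b3@11:R]
Beat 8 (L): throw ball1 h=6 -> lands@14:L; in-air after throw: [b2@9:R b3@11:R b1@14:L]
Beat 9 (R): throw ball2 h=1 -> lands@10:L; in-air after throw: [b2@10:L b3@11:R b1@14:L]
Beat 10 (L): throw ball2 h=6 -> lands@16:L; in-air after throw: [b3@11:R b1@14:L b2@16:L]
Beat 11 (R): throw ball3 h=2 -> lands@13:R; in-air after throw: [b3@13:R b1@14:L b2@16:L]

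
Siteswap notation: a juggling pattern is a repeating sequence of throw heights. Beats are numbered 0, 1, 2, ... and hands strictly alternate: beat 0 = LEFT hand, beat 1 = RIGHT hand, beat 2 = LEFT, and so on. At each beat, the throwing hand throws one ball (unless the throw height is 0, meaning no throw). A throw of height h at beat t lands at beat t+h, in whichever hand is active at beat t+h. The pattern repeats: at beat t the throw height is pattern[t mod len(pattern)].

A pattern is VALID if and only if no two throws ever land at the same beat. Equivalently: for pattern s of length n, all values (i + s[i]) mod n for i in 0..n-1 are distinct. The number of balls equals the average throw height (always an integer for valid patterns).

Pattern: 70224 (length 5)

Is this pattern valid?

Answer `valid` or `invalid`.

i=0: (i + s[i]) mod n = (0 + 7) mod 5 = 2
i=1: (i + s[i]) mod n = (1 + 0) mod 5 = 1
i=2: (i + s[i]) mod n = (2 + 2) mod 5 = 4
i=3: (i + s[i]) mod n = (3 + 2) mod 5 = 0
i=4: (i + s[i]) mod n = (4 + 4) mod 5 = 3
Residues: [2, 1, 4, 0, 3], distinct: True

Answer: valid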